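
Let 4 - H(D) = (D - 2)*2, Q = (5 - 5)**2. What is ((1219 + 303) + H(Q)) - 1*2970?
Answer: -1440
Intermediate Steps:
Q = 0 (Q = 0**2 = 0)
H(D) = 8 - 2*D (H(D) = 4 - (D - 2)*2 = 4 - (-2 + D)*2 = 4 - (-4 + 2*D) = 4 + (4 - 2*D) = 8 - 2*D)
((1219 + 303) + H(Q)) - 1*2970 = ((1219 + 303) + (8 - 2*0)) - 1*2970 = (1522 + (8 + 0)) - 2970 = (1522 + 8) - 2970 = 1530 - 2970 = -1440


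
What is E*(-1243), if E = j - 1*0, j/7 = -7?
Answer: 60907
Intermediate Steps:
j = -49 (j = 7*(-7) = -49)
E = -49 (E = -49 - 1*0 = -49 + 0 = -49)
E*(-1243) = -49*(-1243) = 60907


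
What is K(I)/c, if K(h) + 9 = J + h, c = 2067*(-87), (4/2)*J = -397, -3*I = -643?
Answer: -41/1078974 ≈ -3.7999e-5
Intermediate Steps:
I = 643/3 (I = -1/3*(-643) = 643/3 ≈ 214.33)
J = -397/2 (J = (1/2)*(-397) = -397/2 ≈ -198.50)
c = -179829
K(h) = -415/2 + h (K(h) = -9 + (-397/2 + h) = -415/2 + h)
K(I)/c = (-415/2 + 643/3)/(-179829) = (41/6)*(-1/179829) = -41/1078974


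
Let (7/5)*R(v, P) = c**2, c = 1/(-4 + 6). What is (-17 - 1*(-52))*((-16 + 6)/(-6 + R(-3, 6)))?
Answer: 9800/163 ≈ 60.123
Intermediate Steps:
c = 1/2 ≈ 0.50000
R(v, P) = 5/28 (R(v, P) = 5*(1/2)**2/7 = (5/7)*(1/4) = 5/28)
(-17 - 1*(-52))*((-16 + 6)/(-6 + R(-3, 6))) = (-17 - 1*(-52))*((-16 + 6)/(-6 + 5/28)) = (-17 + 52)*(-10/(-163/28)) = 35*(-10*(-28/163)) = 35*(280/163) = 9800/163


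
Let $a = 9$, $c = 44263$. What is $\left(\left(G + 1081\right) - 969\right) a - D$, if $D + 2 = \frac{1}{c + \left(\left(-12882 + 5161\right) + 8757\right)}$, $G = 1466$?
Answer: $\frac{643426995}{45299} \approx 14204.0$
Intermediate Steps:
$D = - \frac{90597}{45299}$ ($D = -2 + \frac{1}{44263 + \left(\left(-12882 + 5161\right) + 8757\right)} = -2 + \frac{1}{44263 + \left(-7721 + 8757\right)} = -2 + \frac{1}{44263 + 1036} = -2 + \frac{1}{45299} = - \frac{90597}{45299} \approx -2.0$)
$\left(\left(G + 1081\right) - 969\right) a - D = \left(\left(1466 + 1081\right) - 969\right) 9 - - \frac{90597}{45299} = \left(2547 - 969\right) 9 + \frac{90597}{45299} = 1578 \cdot 9 + \frac{90597}{45299} = 14202 + \frac{90597}{45299} = \frac{643426995}{45299}$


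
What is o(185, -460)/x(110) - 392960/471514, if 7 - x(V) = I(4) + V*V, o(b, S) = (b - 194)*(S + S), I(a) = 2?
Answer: -865698712/570296183 ≈ -1.5180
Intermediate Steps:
o(b, S) = 2*S*(-194 + b) (o(b, S) = (-194 + b)*(2*S) = 2*S*(-194 + b))
x(V) = 5 - V² (x(V) = 7 - (2 + V*V) = 7 - (2 + V²) = 7 + (-2 - V²) = 5 - V²)
o(185, -460)/x(110) - 392960/471514 = (2*(-460)*(-194 + 185))/(5 - 1*110²) - 392960/471514 = (2*(-460)*(-9))/(5 - 1*12100) - 392960*1/471514 = 8280/(5 - 12100) - 196480/235757 = 8280/(-12095) - 196480/235757 = 8280*(-1/12095) - 196480/235757 = -1656/2419 - 196480/235757 = -865698712/570296183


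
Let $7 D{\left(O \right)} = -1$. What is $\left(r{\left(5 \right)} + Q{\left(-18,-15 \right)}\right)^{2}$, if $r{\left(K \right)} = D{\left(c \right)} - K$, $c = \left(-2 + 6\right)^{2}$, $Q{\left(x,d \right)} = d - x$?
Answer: $\frac{225}{49} \approx 4.5918$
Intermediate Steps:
$c = 16$ ($c = 4^{2} = 16$)
$D{\left(O \right)} = - \frac{1}{7}$ ($D{\left(O \right)} = \frac{1}{7} \left(-1\right) = - \frac{1}{7}$)
$r{\left(K \right)} = - \frac{1}{7} - K$
$\left(r{\left(5 \right)} + Q{\left(-18,-15 \right)}\right)^{2} = \left(\left(- \frac{1}{7} - 5\right) - -3\right)^{2} = \left(\left(- \frac{1}{7} - 5\right) + \left(-15 + 18\right)\right)^{2} = \left(- \frac{36}{7} + 3\right)^{2} = \left(- \frac{15}{7}\right)^{2} = \frac{225}{49}$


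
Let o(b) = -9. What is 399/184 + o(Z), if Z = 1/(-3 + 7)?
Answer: -1257/184 ≈ -6.8315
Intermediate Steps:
Z = ¼ (Z = 1/4 = ¼ ≈ 0.25000)
399/184 + o(Z) = 399/184 - 9 = -1257/184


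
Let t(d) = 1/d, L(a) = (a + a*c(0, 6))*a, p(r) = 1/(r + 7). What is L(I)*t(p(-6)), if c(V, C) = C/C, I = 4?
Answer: 32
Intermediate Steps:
p(r) = 1/(7 + r)
c(V, C) = 1
L(a) = 2*a**2 (L(a) = (a + a*1)*a = (a + a)*a = (2*a)*a = 2*a**2)
L(I)*t(p(-6)) = (2*4**2)/(1/(7 - 6)) = (2*16)/(1/1) = 32/1 = 32*1 = 32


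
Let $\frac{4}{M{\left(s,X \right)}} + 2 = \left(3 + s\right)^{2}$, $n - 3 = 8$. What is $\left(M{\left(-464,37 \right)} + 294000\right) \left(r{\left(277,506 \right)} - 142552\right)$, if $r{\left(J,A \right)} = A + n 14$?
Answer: $- \frac{8865495309279568}{212519} \approx -4.1716 \cdot 10^{10}$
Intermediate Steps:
$n = 11$ ($n = 3 + 8 = 11$)
$r{\left(J,A \right)} = 154 + A$ ($r{\left(J,A \right)} = A + 11 \cdot 14 = A + 154 = 154 + A$)
$M{\left(s,X \right)} = \frac{4}{-2 + \left(3 + s\right)^{2}}$
$\left(M{\left(-464,37 \right)} + 294000\right) \left(r{\left(277,506 \right)} - 142552\right) = \left(\frac{4}{-2 + \left(3 - 464\right)^{2}} + 294000\right) \left(\left(154 + 506\right) - 142552\right) = \left(\frac{4}{-2 + \left(-461\right)^{2}} + 294000\right) \left(660 - 142552\right) = \left(\frac{4}{-2 + 212521} + 294000\right) \left(-141892\right) = \left(\frac{4}{212519} + 294000\right) \left(-141892\right) = \frac{62480586004}{212519} \left(-141892\right) = - \frac{8865495309279568}{212519}$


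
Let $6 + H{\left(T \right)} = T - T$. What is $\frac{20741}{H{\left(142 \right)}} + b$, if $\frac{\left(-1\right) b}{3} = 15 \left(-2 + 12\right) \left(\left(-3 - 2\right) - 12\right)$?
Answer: $\frac{25159}{6} \approx 4193.2$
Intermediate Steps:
$H{\left(T \right)} = -6$ ($H{\left(T \right)} = -6 + \left(T - T\right) = -6 + 0 = -6$)
$b = 7650$ ($b = - 3 \cdot 15 \left(-2 + 12\right) \left(\left(-3 - 2\right) - 12\right) = - 3 \cdot 15 \cdot 10 \left(-5 - 12\right) = - 3 \cdot 150 \left(-17\right) = \left(-3\right) \left(-2550\right) = 7650$)
$\frac{20741}{H{\left(142 \right)}} + b = \frac{20741}{-6} + 7650 = 20741 \left(- \frac{1}{6}\right) + 7650 = - \frac{20741}{6} + 7650 = \frac{25159}{6}$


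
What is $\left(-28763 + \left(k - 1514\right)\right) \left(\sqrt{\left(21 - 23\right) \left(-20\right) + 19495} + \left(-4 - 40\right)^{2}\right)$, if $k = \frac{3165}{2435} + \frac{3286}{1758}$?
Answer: $- \frac{25089417126928}{428073} - \frac{12959409673 \sqrt{19535}}{428073} \approx -6.2841 \cdot 10^{7}$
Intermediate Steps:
$k = \frac{1356548}{428073}$ ($k = 3165 \cdot \frac{1}{2435} + 3286 \cdot \frac{1}{1758} = \frac{633}{487} + \frac{1643}{879} = \frac{1356548}{428073} \approx 3.169$)
$\left(-28763 + \left(k - 1514\right)\right) \left(\sqrt{\left(21 - 23\right) \left(-20\right) + 19495} + \left(-4 - 40\right)^{2}\right) = \left(-28763 + \left(\frac{1356548}{428073} - 1514\right)\right) \left(\sqrt{\left(21 - 23\right) \left(-20\right) + 19495} + \left(-4 - 40\right)^{2}\right) = \left(-28763 - \frac{646745974}{428073}\right) \left(\sqrt{\left(-2\right) \left(-20\right) + 19495} + \left(-44\right)^{2}\right) = - \frac{12959409673 \left(\sqrt{40 + 19495} + 1936\right)}{428073} = - \frac{12959409673 \left(\sqrt{19535} + 1936\right)}{428073} = - \frac{12959409673 \left(1936 + \sqrt{19535}\right)}{428073} = - \frac{25089417126928}{428073} - \frac{12959409673 \sqrt{19535}}{428073}$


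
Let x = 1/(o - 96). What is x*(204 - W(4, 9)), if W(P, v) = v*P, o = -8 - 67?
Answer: -56/57 ≈ -0.98246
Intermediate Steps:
o = -75
W(P, v) = P*v
x = -1/171 (x = 1/(-75 - 96) = 1/(-171) = -1/171 ≈ -0.0058480)
x*(204 - W(4, 9)) = -(204 - 4*9)/171 = -(204 - 1*36)/171 = -(204 - 36)/171 = -1/171*168 = -56/57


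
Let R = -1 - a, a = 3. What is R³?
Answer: -64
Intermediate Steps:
R = -4 (R = -1 - 1*3 = -1 - 3 = -4)
R³ = (-4)³ = -64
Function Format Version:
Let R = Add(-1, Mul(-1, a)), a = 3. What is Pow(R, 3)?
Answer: -64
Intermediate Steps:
R = -4 (R = Add(-1, Mul(-1, 3)) = Add(-1, -3) = -4)
Pow(R, 3) = Pow(-4, 3) = -64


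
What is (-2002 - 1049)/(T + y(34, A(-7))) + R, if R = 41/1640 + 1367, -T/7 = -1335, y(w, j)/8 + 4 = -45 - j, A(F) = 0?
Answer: 489436953/358120 ≈ 1366.7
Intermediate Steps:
y(w, j) = -392 - 8*j (y(w, j) = -32 + 8*(-45 - j) = -32 + (-360 - 8*j) = -392 - 8*j)
T = 9345 (T = -7*(-1335) = 9345)
R = 54681/40 (R = 41*(1/1640) + 1367 = 1/40 + 1367 = 54681/40 ≈ 1367.0)
(-2002 - 1049)/(T + y(34, A(-7))) + R = (-2002 - 1049)/(9345 + (-392 - 8*0)) + 54681/40 = -3051/(9345 + (-392 + 0)) + 54681/40 = -3051/(9345 - 392) + 54681/40 = -3051/8953 + 54681/40 = 489436953/358120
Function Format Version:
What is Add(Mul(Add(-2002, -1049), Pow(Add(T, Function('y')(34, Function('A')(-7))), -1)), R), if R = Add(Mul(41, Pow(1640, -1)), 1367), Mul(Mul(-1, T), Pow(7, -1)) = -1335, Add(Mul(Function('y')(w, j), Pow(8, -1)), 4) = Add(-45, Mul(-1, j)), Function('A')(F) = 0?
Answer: Rational(489436953, 358120) ≈ 1366.7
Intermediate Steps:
Function('y')(w, j) = Add(-392, Mul(-8, j)) (Function('y')(w, j) = Add(-32, Mul(8, Add(-45, Mul(-1, j)))) = Add(-32, Add(-360, Mul(-8, j))) = Add(-392, Mul(-8, j)))
T = 9345 (T = Mul(-7, -1335) = 9345)
R = Rational(54681, 40) (R = Add(Mul(41, Rational(1, 1640)), 1367) = Add(Rational(1, 40), 1367) = Rational(54681, 40) ≈ 1367.0)
Add(Mul(Add(-2002, -1049), Pow(Add(T, Function('y')(34, Function('A')(-7))), -1)), R) = Add(Mul(Add(-2002, -1049), Pow(Add(9345, Add(-392, Mul(-8, 0))), -1)), Rational(54681, 40)) = Add(Mul(-3051, Pow(Add(9345, Add(-392, 0)), -1)), Rational(54681, 40)) = Add(Mul(-3051, Pow(Add(9345, -392), -1)), Rational(54681, 40)) = Add(Mul(-3051, Pow(8953, -1)), Rational(54681, 40)) = Add(Mul(-3051, Rational(1, 8953)), Rational(54681, 40)) = Add(Rational(-3051, 8953), Rational(54681, 40)) = Rational(489436953, 358120)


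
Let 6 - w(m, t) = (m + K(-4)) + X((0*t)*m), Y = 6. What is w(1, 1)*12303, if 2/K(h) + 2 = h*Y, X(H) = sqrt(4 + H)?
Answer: 492120/13 ≈ 37855.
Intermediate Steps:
K(h) = 2/(-2 + 6*h) (K(h) = 2/(-2 + h*6) = 2/(-2 + 6*h))
w(m, t) = 53/13 - m (w(m, t) = 6 - ((m + 1/(-1 + 3*(-4))) + sqrt(4 + (0*t)*m)) = 6 - ((m + 1/(-1 - 12)) + sqrt(4 + 0*m)) = 6 - ((m + 1/(-13)) + sqrt(4 + 0)) = 6 - ((m - 1/13) + sqrt(4)) = 6 - ((-1/13 + m) + 2) = 6 - (25/13 + m) = 6 + (-25/13 - m) = 53/13 - m)
w(1, 1)*12303 = (53/13 - 1*1)*12303 = (53/13 - 1)*12303 = (40/13)*12303 = 492120/13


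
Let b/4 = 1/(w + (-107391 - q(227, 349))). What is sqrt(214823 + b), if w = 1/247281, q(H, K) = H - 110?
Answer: sqrt(151825192014675399261321779)/26584685747 ≈ 463.49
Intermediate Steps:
q(H, K) = -110 + H
w = 1/247281 ≈ 4.0440e-6
b = -989124/26584685747 (b = 4/(1/247281 + (-107391 - (-110 + 227))) = 4/(1/247281 + (-107391 - 1*117)) = 4/(1/247281 + (-107391 - 117)) = 4/(1/247281 - 107508) = 4/(-26584685747/247281) = 4*(-247281/26584685747) = -989124/26584685747 ≈ -3.7207e-5)
sqrt(214823 + b) = sqrt(214823 - 989124/26584685747) = sqrt(5711001945238657/26584685747) = sqrt(151825192014675399261321779)/26584685747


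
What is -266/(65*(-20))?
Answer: 133/650 ≈ 0.20462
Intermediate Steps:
-266/(65*(-20)) = -266/(-1300) = -266*(-1/1300) = 133/650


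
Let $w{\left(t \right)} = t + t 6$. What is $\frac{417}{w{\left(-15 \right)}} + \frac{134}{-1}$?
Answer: $- \frac{4829}{35} \approx -137.97$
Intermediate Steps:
$w{\left(t \right)} = 7 t$ ($w{\left(t \right)} = t + 6 t = 7 t$)
$\frac{417}{w{\left(-15 \right)}} + \frac{134}{-1} = \frac{417}{7 \left(-15\right)} + \frac{134}{-1} = \frac{417}{-105} + 134 \left(-1\right) = 417 \left(- \frac{1}{105}\right) - 134 = - \frac{139}{35} - 134 = - \frac{4829}{35}$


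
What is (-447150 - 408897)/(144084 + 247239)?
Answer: -285349/130441 ≈ -2.1876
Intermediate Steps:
(-447150 - 408897)/(144084 + 247239) = -856047/391323 = -856047*1/391323 = -285349/130441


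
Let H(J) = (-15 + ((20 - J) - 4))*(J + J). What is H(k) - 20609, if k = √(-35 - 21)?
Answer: -20497 + 4*I*√14 ≈ -20497.0 + 14.967*I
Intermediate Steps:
k = 2*I*√14 (k = √(-56) = 2*I*√14 ≈ 7.4833*I)
H(J) = 2*J*(1 - J) (H(J) = (-15 + (16 - J))*(2*J) = (1 - J)*(2*J) = 2*J*(1 - J))
H(k) - 20609 = 2*(2*I*√14)*(1 - 2*I*√14) - 20609 = 4*I*√14*(1 - 2*I*√14) - 20609 = -20609 + 4*I*√14*(1 - 2*I*√14)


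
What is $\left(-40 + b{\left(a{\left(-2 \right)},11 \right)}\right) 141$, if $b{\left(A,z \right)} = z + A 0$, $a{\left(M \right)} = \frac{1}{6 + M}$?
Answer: $-4089$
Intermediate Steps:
$b{\left(A,z \right)} = z$ ($b{\left(A,z \right)} = z + 0 = z$)
$\left(-40 + b{\left(a{\left(-2 \right)},11 \right)}\right) 141 = \left(-40 + 11\right) 141 = \left(-29\right) 141 = -4089$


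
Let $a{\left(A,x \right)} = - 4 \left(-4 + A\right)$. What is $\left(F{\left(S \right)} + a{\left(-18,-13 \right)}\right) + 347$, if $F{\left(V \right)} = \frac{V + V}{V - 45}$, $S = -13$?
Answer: $\frac{12628}{29} \approx 435.45$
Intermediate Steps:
$F{\left(V \right)} = \frac{2 V}{-45 + V}$
$a{\left(A,x \right)} = 16 - 4 A$
$\left(F{\left(S \right)} + a{\left(-18,-13 \right)}\right) + 347 = \left(2 \left(-13\right) \frac{1}{-45 - 13} + \left(16 - -72\right)\right) + 347 = \left(2 \left(-13\right) \frac{1}{-58} + \left(16 + 72\right)\right) + 347 = \left(2 \left(-13\right) \left(- \frac{1}{58}\right) + 88\right) + 347 = \left(\frac{13}{29} + 88\right) + 347 = \frac{2565}{29} + 347 = \frac{12628}{29}$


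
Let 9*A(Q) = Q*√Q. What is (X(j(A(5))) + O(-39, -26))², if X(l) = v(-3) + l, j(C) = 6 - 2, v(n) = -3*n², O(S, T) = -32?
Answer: 3025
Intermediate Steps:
A(Q) = Q^(3/2)/9 (A(Q) = (Q*√Q)/9 = Q^(3/2)/9)
j(C) = 4
X(l) = -27 + l (X(l) = -3*(-3)² + l = -3*9 + l = -27 + l)
(X(j(A(5))) + O(-39, -26))² = ((-27 + 4) - 32)² = (-23 - 32)² = (-55)² = 3025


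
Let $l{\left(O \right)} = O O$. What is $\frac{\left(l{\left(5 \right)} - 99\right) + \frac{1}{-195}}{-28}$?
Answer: $\frac{14431}{5460} \approx 2.643$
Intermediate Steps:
$l{\left(O \right)} = O^{2}$
$\frac{\left(l{\left(5 \right)} - 99\right) + \frac{1}{-195}}{-28} = \frac{\left(5^{2} - 99\right) + \frac{1}{-195}}{-28} = \left(\left(25 - 99\right) - \frac{1}{195}\right) \left(- \frac{1}{28}\right) = \left(-74 - \frac{1}{195}\right) \left(- \frac{1}{28}\right) = \left(- \frac{14431}{195}\right) \left(- \frac{1}{28}\right) = \frac{14431}{5460}$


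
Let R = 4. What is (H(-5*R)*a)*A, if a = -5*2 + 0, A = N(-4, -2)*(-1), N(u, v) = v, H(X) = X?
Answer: 400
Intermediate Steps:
A = 2 (A = -2*(-1) = 2)
a = -10 (a = -10 + 0 = -10)
(H(-5*R)*a)*A = (-5*4*(-10))*2 = -20*(-10)*2 = 200*2 = 400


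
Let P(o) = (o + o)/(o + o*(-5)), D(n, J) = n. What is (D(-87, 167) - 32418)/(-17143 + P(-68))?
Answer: 1970/1039 ≈ 1.8961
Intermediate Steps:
P(o) = -½ (P(o) = (2*o)/(o - 5*o) = (2*o)/((-4*o)) = (2*o)*(-1/(4*o)) = -½)
(D(-87, 167) - 32418)/(-17143 + P(-68)) = (-87 - 32418)/(-17143 - ½) = -32505/(-34287/2) = -32505*(-2/34287) = 1970/1039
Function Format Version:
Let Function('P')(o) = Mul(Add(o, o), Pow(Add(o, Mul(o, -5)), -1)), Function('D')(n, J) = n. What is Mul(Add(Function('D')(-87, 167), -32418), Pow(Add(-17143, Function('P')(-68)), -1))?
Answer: Rational(1970, 1039) ≈ 1.8961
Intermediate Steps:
Function('P')(o) = Rational(-1, 2) (Function('P')(o) = Mul(Mul(2, o), Pow(Add(o, Mul(-5, o)), -1)) = Mul(Mul(2, o), Pow(Mul(-4, o), -1)) = Mul(Mul(2, o), Mul(Rational(-1, 4), Pow(o, -1))) = Rational(-1, 2))
Mul(Add(Function('D')(-87, 167), -32418), Pow(Add(-17143, Function('P')(-68)), -1)) = Mul(Add(-87, -32418), Pow(Add(-17143, Rational(-1, 2)), -1)) = Mul(-32505, Pow(Rational(-34287, 2), -1)) = Mul(-32505, Rational(-2, 34287)) = Rational(1970, 1039)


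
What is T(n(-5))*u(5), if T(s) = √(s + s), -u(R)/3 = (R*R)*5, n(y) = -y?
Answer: -375*√10 ≈ -1185.9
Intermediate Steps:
u(R) = -15*R² (u(R) = -3*R*R*5 = -3*R²*5 = -15*R²)
T(s) = √2*√s (T(s) = √(2*s) = √2*√s)
T(n(-5))*u(5) = (√2*√(-1*(-5)))*(-15*5²) = (√2*√5)*(-15*25) = √10*(-375) = -375*√10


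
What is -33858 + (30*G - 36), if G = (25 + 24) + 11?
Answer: -32094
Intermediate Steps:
G = 60 (G = 49 + 11 = 60)
-33858 + (30*G - 36) = -33858 + (30*60 - 36) = -33858 + (1800 - 36) = -33858 + 1764 = -32094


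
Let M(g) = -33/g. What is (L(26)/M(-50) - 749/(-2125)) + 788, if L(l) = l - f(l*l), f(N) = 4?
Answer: 5238247/6375 ≈ 821.69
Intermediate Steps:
L(l) = -4 + l (L(l) = l - 1*4 = l - 4 = -4 + l)
(L(26)/M(-50) - 749/(-2125)) + 788 = ((-4 + 26)/((-33/(-50))) - 749/(-2125)) + 788 = (22/((-33*(-1/50))) - 749*(-1/2125)) + 788 = (22/(33/50) + 749/2125) + 788 = (22*(50/33) + 749/2125) + 788 = (100/3 + 749/2125) + 788 = 214747/6375 + 788 = 5238247/6375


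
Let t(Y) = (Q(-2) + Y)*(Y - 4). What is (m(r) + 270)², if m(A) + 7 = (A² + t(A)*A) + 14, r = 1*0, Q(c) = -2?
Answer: 76729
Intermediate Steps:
r = 0
t(Y) = (-4 + Y)*(-2 + Y) (t(Y) = (-2 + Y)*(Y - 4) = (-2 + Y)*(-4 + Y) = (-4 + Y)*(-2 + Y))
m(A) = 7 + A² + A*(8 + A² - 6*A) (m(A) = -7 + ((A² + (8 + A² - 6*A)*A) + 14) = -7 + ((A² + A*(8 + A² - 6*A)) + 14) = -7 + (14 + A² + A*(8 + A² - 6*A)) = 7 + A² + A*(8 + A² - 6*A))
(m(r) + 270)² = ((7 + 0³ - 5*0² + 8*0) + 270)² = ((7 + 0 - 5*0 + 0) + 270)² = ((7 + 0 + 0 + 0) + 270)² = (7 + 270)² = 277² = 76729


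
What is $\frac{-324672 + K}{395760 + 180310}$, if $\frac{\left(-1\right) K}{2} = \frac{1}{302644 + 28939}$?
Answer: $- \frac{53827857889}{95507509405} \approx -0.5636$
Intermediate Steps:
$K = - \frac{2}{331583}$ ($K = - \frac{2}{302644 + 28939} = - \frac{2}{331583} \approx -6.0317 \cdot 10^{-6}$)
$\frac{-324672 + K}{395760 + 180310} = \frac{-324672 - \frac{2}{331583}}{395760 + 180310} = - \frac{107655715778}{331583 \cdot 576070} = \left(- \frac{107655715778}{331583}\right) \frac{1}{576070} = - \frac{53827857889}{95507509405}$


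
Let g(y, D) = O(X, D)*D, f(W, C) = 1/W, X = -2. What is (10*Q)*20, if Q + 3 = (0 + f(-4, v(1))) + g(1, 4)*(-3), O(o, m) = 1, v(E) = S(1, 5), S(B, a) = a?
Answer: -3050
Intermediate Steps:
v(E) = 5
g(y, D) = D (g(y, D) = 1*D = D)
Q = -61/4 (Q = -3 + ((0 + 1/(-4)) + 4*(-3)) = -3 + ((0 - 1/4) - 12) = -3 + (-1/4 - 12) = -3 - 49/4 = -61/4 ≈ -15.250)
(10*Q)*20 = (10*(-61/4))*20 = -305/2*20 = -3050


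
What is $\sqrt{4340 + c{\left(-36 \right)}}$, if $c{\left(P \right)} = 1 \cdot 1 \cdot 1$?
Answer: $\sqrt{4341} \approx 65.886$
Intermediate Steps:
$c{\left(P \right)} = 1$ ($c{\left(P \right)} = 1 \cdot 1 = 1$)
$\sqrt{4340 + c{\left(-36 \right)}} = \sqrt{4340 + 1} = \sqrt{4341}$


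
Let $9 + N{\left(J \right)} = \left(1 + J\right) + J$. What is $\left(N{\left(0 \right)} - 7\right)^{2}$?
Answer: $225$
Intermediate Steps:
$N{\left(J \right)} = -8 + 2 J$ ($N{\left(J \right)} = -9 + \left(\left(1 + J\right) + J\right) = -9 + \left(1 + 2 J\right) = -8 + 2 J$)
$\left(N{\left(0 \right)} - 7\right)^{2} = \left(\left(-8 + 2 \cdot 0\right) - 7\right)^{2} = \left(\left(-8 + 0\right) - 7\right)^{2} = \left(-8 - 7\right)^{2} = \left(-15\right)^{2} = 225$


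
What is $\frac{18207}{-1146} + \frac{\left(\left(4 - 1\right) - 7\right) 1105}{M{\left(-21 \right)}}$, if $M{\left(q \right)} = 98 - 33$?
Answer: $- \frac{32045}{382} \approx -83.887$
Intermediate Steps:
$M{\left(q \right)} = 65$ ($M{\left(q \right)} = 98 - 33 = 65$)
$\frac{18207}{-1146} + \frac{\left(\left(4 - 1\right) - 7\right) 1105}{M{\left(-21 \right)}} = \frac{18207}{-1146} + \frac{\left(\left(4 - 1\right) - 7\right) 1105}{65} = 18207 \left(- \frac{1}{1146}\right) + \left(3 - 7\right) 1105 \cdot \frac{1}{65} = - \frac{6069}{382} + \left(-4\right) 1105 \cdot \frac{1}{65} = - \frac{6069}{382} - 68 = - \frac{32045}{382}$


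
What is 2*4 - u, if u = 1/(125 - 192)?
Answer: 537/67 ≈ 8.0149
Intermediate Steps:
u = -1/67 (u = 1/(-67) = -1/67 ≈ -0.014925)
2*4 - u = 2*4 - 1*(-1/67) = 8 + 1/67 = 537/67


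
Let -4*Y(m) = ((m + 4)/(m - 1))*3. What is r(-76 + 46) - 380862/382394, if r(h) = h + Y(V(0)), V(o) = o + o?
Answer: -5352750/191197 ≈ -27.996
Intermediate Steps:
V(o) = 2*o
Y(m) = -3*(4 + m)/(4*(-1 + m)) (Y(m) = -(m + 4)/(m - 1)*3/4 = -(4 + m)/(-1 + m)*3/4 = -3*(4 + m)/(4*(-1 + m)))
r(h) = 3 + h (r(h) = h + 3*(-4 - 2*0)/(4*(-1 + 2*0)) = h + 3*(-4 - 1*0)/(4*(-1 + 0)) = h + (¾)*(-4 + 0)/(-1) = h + (¾)*(-1)*(-4) = h + 3 = 3 + h)
r(-76 + 46) - 380862/382394 = (3 + (-76 + 46)) - 380862/382394 = (3 - 30) - 380862*1/382394 = -27 - 190431/191197 = -5352750/191197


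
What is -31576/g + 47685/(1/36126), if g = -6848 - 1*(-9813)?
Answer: 5107711507574/2965 ≈ 1.7227e+9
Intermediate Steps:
g = 2965 (g = -6848 + 9813 = 2965)
-31576/g + 47685/(1/36126) = -31576/2965 + 47685/(1/36126) = -31576*1/2965 + 47685/(1/36126) = -31576/2965 + 47685*36126 = -31576/2965 + 1722668310 = 5107711507574/2965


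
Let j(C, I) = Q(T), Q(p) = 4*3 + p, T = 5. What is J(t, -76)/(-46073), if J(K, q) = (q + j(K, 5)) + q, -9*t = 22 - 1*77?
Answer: 135/46073 ≈ 0.0029301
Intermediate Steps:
t = 55/9 (t = -(22 - 1*77)/9 = -(22 - 77)/9 = -⅑*(-55) = 55/9 ≈ 6.1111)
Q(p) = 12 + p
j(C, I) = 17 (j(C, I) = 12 + 5 = 17)
J(K, q) = 17 + 2*q (J(K, q) = (q + 17) + q = (17 + q) + q = 17 + 2*q)
J(t, -76)/(-46073) = (17 + 2*(-76))/(-46073) = (17 - 152)*(-1/46073) = -135*(-1/46073) = 135/46073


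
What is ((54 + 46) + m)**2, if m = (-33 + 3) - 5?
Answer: 4225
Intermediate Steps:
m = -35 (m = -30 - 5 = -35)
((54 + 46) + m)**2 = ((54 + 46) - 35)**2 = (100 - 35)**2 = 65**2 = 4225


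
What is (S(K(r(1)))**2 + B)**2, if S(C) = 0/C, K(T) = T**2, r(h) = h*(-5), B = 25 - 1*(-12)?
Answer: 1369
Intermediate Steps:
B = 37 (B = 25 + 12 = 37)
r(h) = -5*h
S(C) = 0
(S(K(r(1)))**2 + B)**2 = (0**2 + 37)**2 = (0 + 37)**2 = 37**2 = 1369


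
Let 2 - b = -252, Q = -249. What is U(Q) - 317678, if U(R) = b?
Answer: -317424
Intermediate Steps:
b = 254 (b = 2 - 1*(-252) = 2 + 252 = 254)
U(R) = 254
U(Q) - 317678 = 254 - 317678 = -317424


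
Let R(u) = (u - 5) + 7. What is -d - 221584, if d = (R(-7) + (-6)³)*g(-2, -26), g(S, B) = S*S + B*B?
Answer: -71304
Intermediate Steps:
R(u) = 2 + u (R(u) = (-5 + u) + 7 = 2 + u)
g(S, B) = B² + S² (g(S, B) = S² + B² = B² + S²)
d = -150280 (d = ((2 - 7) + (-6)³)*((-26)² + (-2)²) = (-5 - 216)*(676 + 4) = -221*680 = -150280)
-d - 221584 = -1*(-150280) - 221584 = 150280 - 221584 = -71304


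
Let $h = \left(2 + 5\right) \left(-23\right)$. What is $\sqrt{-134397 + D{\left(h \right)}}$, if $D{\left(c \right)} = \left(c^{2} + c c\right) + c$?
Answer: $2 i \sqrt{20679} \approx 287.6 i$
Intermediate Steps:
$h = -161$ ($h = 7 \left(-23\right) = -161$)
$D{\left(c \right)} = c + 2 c^{2}$ ($D{\left(c \right)} = \left(c^{2} + c^{2}\right) + c = 2 c^{2} + c = c + 2 c^{2}$)
$\sqrt{-134397 + D{\left(h \right)}} = \sqrt{-134397 - 161 \left(1 + 2 \left(-161\right)\right)} = \sqrt{-134397 - 161 \left(1 - 322\right)} = \sqrt{-134397 - -51681} = \sqrt{-134397 + 51681} = \sqrt{-82716} = 2 i \sqrt{20679}$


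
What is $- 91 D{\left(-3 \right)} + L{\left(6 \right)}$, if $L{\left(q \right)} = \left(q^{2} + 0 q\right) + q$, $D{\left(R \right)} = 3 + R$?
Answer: $42$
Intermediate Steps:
$L{\left(q \right)} = q + q^{2}$ ($L{\left(q \right)} = \left(q^{2} + 0\right) + q = q^{2} + q = q + q^{2}$)
$- 91 D{\left(-3 \right)} + L{\left(6 \right)} = - 91 \left(3 - 3\right) + 6 \left(1 + 6\right) = \left(-91\right) 0 + 6 \cdot 7 = 0 + 42 = 42$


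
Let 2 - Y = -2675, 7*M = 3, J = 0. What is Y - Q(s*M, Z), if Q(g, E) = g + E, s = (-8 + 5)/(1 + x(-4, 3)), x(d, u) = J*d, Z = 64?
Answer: 18300/7 ≈ 2614.3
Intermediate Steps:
x(d, u) = 0 (x(d, u) = 0*d = 0)
M = 3/7 (M = (⅐)*3 = 3/7 ≈ 0.42857)
s = -3 (s = (-8 + 5)/(1 + 0) = -3/1 = -3*1 = -3)
Y = 2677 (Y = 2 - 1*(-2675) = 2 + 2675 = 2677)
Q(g, E) = E + g
Y - Q(s*M, Z) = 2677 - (64 - 3*3/7) = 2677 - (64 - 9/7) = 2677 - 1*439/7 = 2677 - 439/7 = 18300/7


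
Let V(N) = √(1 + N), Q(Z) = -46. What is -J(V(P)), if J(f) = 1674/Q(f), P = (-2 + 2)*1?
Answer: 837/23 ≈ 36.391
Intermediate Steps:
P = 0 (P = 0*1 = 0)
J(f) = -837/23 (J(f) = 1674/(-46) = 1674*(-1/46) = -837/23)
-J(V(P)) = -1*(-837/23) = 837/23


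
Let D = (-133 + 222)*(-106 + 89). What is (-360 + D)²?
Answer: 3508129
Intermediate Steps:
D = -1513 (D = 89*(-17) = -1513)
(-360 + D)² = (-360 - 1513)² = (-1873)² = 3508129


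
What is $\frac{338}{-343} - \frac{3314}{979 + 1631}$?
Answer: $- \frac{1009441}{447615} \approx -2.2552$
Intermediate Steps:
$\frac{338}{-343} - \frac{3314}{979 + 1631} = 338 \left(- \frac{1}{343}\right) - \frac{3314}{2610} = - \frac{338}{343} - \frac{1657}{1305} = - \frac{1009441}{447615}$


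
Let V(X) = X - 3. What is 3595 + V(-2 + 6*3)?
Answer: 3608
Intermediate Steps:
V(X) = -3 + X
3595 + V(-2 + 6*3) = 3595 + (-3 + (-2 + 6*3)) = 3595 + (-3 + (-2 + 18)) = 3595 + (-3 + 16) = 3595 + 13 = 3608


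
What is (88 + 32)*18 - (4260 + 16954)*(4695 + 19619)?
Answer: -515795036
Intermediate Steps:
(88 + 32)*18 - (4260 + 16954)*(4695 + 19619) = 120*18 - 21214*24314 = 2160 - 1*515797196 = 2160 - 515797196 = -515795036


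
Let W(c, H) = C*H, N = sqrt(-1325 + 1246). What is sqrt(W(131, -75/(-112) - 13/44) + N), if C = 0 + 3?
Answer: sqrt(106491 + 94864*I*sqrt(79))/308 ≈ 2.2451 + 1.9794*I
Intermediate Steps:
N = I*sqrt(79) (N = sqrt(-79) = I*sqrt(79) ≈ 8.8882*I)
C = 3
W(c, H) = 3*H
sqrt(W(131, -75/(-112) - 13/44) + N) = sqrt(3*(-75/(-112) - 13/44) + I*sqrt(79)) = sqrt(3*(-75*(-1/112) - 13*1/44) + I*sqrt(79)) = sqrt(3*(75/112 - 13/44) + I*sqrt(79)) = sqrt(3*(461/1232) + I*sqrt(79)) = sqrt(1383/1232 + I*sqrt(79))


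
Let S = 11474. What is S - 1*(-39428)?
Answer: 50902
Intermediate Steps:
S - 1*(-39428) = 11474 - 1*(-39428) = 11474 + 39428 = 50902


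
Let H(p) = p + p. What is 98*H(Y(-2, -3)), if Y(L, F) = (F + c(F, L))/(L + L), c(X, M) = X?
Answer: 294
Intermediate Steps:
Y(L, F) = F/L (Y(L, F) = (F + F)/(L + L) = (2*F)/((2*L)) = (2*F)*(1/(2*L)) = F/L)
H(p) = 2*p
98*H(Y(-2, -3)) = 98*(2*(-3/(-2))) = 98*(2*(-3*(-½))) = 98*(2*(3/2)) = 98*3 = 294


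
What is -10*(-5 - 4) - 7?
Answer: 83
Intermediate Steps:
-10*(-5 - 4) - 7 = -10*(-9) - 7 = 90 - 7 = 83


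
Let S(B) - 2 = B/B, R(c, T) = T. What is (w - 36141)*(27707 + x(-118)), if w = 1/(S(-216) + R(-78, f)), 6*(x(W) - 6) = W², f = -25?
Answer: -6512688673/6 ≈ -1.0854e+9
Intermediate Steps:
S(B) = 3 (S(B) = 2 + B/B = 2 + 1 = 3)
x(W) = 6 + W²/6
w = -1/22 (w = 1/(3 - 25) = 1/(-22) = -1/22 ≈ -0.045455)
(w - 36141)*(27707 + x(-118)) = (-1/22 - 36141)*(27707 + (6 + (⅙)*(-118)²)) = -795103*(27707 + (6 + (⅙)*13924))/22 = -795103*(27707 + (6 + 6962/3))/22 = -795103*(27707 + 6980/3)/22 = -795103/22*90101/3 = -6512688673/6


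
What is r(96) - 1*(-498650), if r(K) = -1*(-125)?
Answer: 498775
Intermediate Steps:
r(K) = 125
r(96) - 1*(-498650) = 125 - 1*(-498650) = 125 + 498650 = 498775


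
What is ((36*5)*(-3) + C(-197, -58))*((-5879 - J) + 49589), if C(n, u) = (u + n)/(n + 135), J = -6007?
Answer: -1651847325/62 ≈ -2.6643e+7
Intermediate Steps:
C(n, u) = (n + u)/(135 + n)
((36*5)*(-3) + C(-197, -58))*((-5879 - J) + 49589) = ((36*5)*(-3) + (-197 - 58)/(135 - 197))*((-5879 - 1*(-6007)) + 49589) = (180*(-3) - 255/(-62))*((-5879 + 6007) + 49589) = (-540 - 1/62*(-255))*(128 + 49589) = (-540 + 255/62)*49717 = -33225/62*49717 = -1651847325/62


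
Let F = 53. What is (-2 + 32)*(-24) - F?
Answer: -773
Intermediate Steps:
(-2 + 32)*(-24) - F = (-2 + 32)*(-24) - 1*53 = 30*(-24) - 53 = -720 - 53 = -773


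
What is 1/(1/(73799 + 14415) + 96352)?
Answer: 88214/8499595329 ≈ 1.0379e-5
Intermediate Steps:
1/(1/(73799 + 14415) + 96352) = 1/(1/88214 + 96352) = 1/(8499595329/88214) = 88214/8499595329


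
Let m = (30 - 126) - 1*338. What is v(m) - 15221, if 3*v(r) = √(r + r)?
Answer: -15221 + 2*I*√217/3 ≈ -15221.0 + 9.8206*I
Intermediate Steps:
m = -434 (m = -96 - 338 = -434)
v(r) = √2*√r/3 (v(r) = √(r + r)/3 = √(2*r)/3 = (√2*√r)/3 = √2*√r/3)
v(m) - 15221 = √2*√(-434)/3 - 15221 = √2*(I*√434)/3 - 15221 = 2*I*√217/3 - 15221 = -15221 + 2*I*√217/3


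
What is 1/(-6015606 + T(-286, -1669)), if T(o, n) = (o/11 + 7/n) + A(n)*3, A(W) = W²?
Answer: 1669/3907214112 ≈ 4.2716e-7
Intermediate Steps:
T(o, n) = 3*n² + 7/n + o/11 (T(o, n) = (o/11 + 7/n) + n²*3 = (o*(1/11) + 7/n) + 3*n² = (o/11 + 7/n) + 3*n² = (7/n + o/11) + 3*n² = 3*n² + 7/n + o/11)
1/(-6015606 + T(-286, -1669)) = 1/(-6015606 + (3*(-1669)² + 7/(-1669) + (1/11)*(-286))) = 1/(-6015606 + (3*2785561 + 7*(-1/1669) - 26)) = 1/(-6015606 + (8356683 - 7/1669 - 26)) = 1/(-6015606 + 13947260526/1669) = 1/(3907214112/1669) = 1669/3907214112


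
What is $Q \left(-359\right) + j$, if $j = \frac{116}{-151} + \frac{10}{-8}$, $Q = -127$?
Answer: $\frac{27536953}{604} \approx 45591.0$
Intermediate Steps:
$j = - \frac{1219}{604}$ ($j = 116 \left(- \frac{1}{151}\right) + 10 \left(- \frac{1}{8}\right) = - \frac{116}{151} - \frac{5}{4} = - \frac{1219}{604} \approx -2.0182$)
$Q \left(-359\right) + j = \left(-127\right) \left(-359\right) - \frac{1219}{604} = 45593 - \frac{1219}{604} = \frac{27536953}{604}$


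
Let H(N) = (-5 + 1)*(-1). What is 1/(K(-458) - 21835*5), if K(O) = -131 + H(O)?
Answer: -1/109302 ≈ -9.1490e-6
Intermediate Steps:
H(N) = 4 (H(N) = -4*(-1) = 4)
K(O) = -127 (K(O) = -131 + 4 = -127)
1/(K(-458) - 21835*5) = 1/(-127 - 21835*5) = 1/(-127 - 109175) = 1/(-109302) = -1/109302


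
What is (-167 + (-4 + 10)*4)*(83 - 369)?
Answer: 40898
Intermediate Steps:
(-167 + (-4 + 10)*4)*(83 - 369) = (-167 + 6*4)*(-286) = (-167 + 24)*(-286) = -143*(-286) = 40898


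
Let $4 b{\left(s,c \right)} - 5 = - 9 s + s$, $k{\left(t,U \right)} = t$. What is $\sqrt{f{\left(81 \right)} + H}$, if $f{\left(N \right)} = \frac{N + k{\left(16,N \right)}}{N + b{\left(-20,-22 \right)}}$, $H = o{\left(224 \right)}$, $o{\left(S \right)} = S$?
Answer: $\frac{2 \sqrt{13438209}}{489} \approx 14.993$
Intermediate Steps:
$H = 224$
$b{\left(s,c \right)} = \frac{5}{4} - 2 s$ ($b{\left(s,c \right)} = \frac{5}{4} + \frac{- 9 s + s}{4} = \frac{5}{4} + \frac{\left(-8\right) s}{4} = \frac{5}{4} - 2 s$)
$f{\left(N \right)} = \frac{16 + N}{\frac{165}{4} + N}$ ($f{\left(N \right)} = \frac{N + 16}{N + \left(\frac{5}{4} - -40\right)} = \frac{16 + N}{N + \left(\frac{5}{4} + 40\right)} = \frac{16 + N}{N + \frac{165}{4}} = \frac{16 + N}{\frac{165}{4} + N}$)
$\sqrt{f{\left(81 \right)} + H} = \sqrt{\frac{4 \left(16 + 81\right)}{165 + 4 \cdot 81} + 224} = \sqrt{4 \frac{1}{165 + 324} \cdot 97 + 224} = \sqrt{4 \cdot \frac{1}{489} \cdot 97 + 224} = \sqrt{\frac{388}{489} + 224} = \sqrt{\frac{109924}{489}} = \frac{2 \sqrt{13438209}}{489}$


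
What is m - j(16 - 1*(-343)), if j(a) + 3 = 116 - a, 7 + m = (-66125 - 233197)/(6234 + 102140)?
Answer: 12801032/54187 ≈ 236.24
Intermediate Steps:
m = -528970/54187 (m = -7 + (-66125 - 233197)/(6234 + 102140) = -7 - 299322/108374 = -7 - 299322*1/108374 = -7 - 149661/54187 = -528970/54187 ≈ -9.7619)
j(a) = 113 - a (j(a) = -3 + (116 - a) = 113 - a)
m - j(16 - 1*(-343)) = -528970/54187 - (113 - (16 - 1*(-343))) = -528970/54187 - (113 - (16 + 343)) = -528970/54187 - (113 - 1*359) = -528970/54187 - (113 - 359) = -528970/54187 - 1*(-246) = -528970/54187 + 246 = 12801032/54187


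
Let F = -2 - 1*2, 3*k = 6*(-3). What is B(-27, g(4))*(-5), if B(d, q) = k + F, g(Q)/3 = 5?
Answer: 50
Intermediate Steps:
k = -6 (k = (6*(-3))/3 = (⅓)*(-18) = -6)
g(Q) = 15 (g(Q) = 3*5 = 15)
F = -4 (F = -2 - 2 = -4)
B(d, q) = -10 (B(d, q) = -6 - 4 = -10)
B(-27, g(4))*(-5) = -10*(-5) = 50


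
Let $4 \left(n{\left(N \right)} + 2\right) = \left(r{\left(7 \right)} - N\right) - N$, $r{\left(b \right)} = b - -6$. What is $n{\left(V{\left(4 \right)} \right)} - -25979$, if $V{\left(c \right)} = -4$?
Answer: $\frac{103929}{4} \approx 25982.0$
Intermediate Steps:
$r{\left(b \right)} = 6 + b$ ($r{\left(b \right)} = b + 6 = 6 + b$)
$n{\left(N \right)} = \frac{5}{4} - \frac{N}{2}$ ($n{\left(N \right)} = -2 + \frac{\left(\left(6 + 7\right) - N\right) - N}{4} = -2 + \frac{\left(13 - N\right) - N}{4} = -2 + \frac{13 - 2 N}{4} = -2 - \left(- \frac{13}{4} + \frac{N}{2}\right) = \frac{5}{4} - \frac{N}{2}$)
$n{\left(V{\left(4 \right)} \right)} - -25979 = \left(\frac{5}{4} - -2\right) - -25979 = \left(\frac{5}{4} + 2\right) + 25979 = \frac{13}{4} + 25979 = \frac{103929}{4}$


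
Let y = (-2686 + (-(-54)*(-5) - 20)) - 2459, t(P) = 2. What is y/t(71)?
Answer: -5435/2 ≈ -2717.5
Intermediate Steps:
y = -5435 (y = (-2686 + (-27*10 - 20)) - 2459 = (-2686 + (-270 - 20)) - 2459 = (-2686 - 290) - 2459 = -2976 - 2459 = -5435)
y/t(71) = -5435/2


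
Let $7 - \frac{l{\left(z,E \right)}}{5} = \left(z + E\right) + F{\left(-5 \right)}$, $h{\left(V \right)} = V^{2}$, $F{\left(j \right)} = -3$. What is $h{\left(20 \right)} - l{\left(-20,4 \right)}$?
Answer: $270$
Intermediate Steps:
$l{\left(z,E \right)} = 50 - 5 E - 5 z$ ($l{\left(z,E \right)} = 35 - 5 \left(\left(z + E\right) - 3\right) = 35 - 5 \left(\left(E + z\right) - 3\right) = 35 - 5 \left(-3 + E + z\right) = 35 - \left(-15 + 5 E + 5 z\right) = 50 - 5 E - 5 z$)
$h{\left(20 \right)} - l{\left(-20,4 \right)} = 20^{2} - \left(50 - 20 - -100\right) = 400 - \left(50 - 20 + 100\right) = 400 - 130 = 270$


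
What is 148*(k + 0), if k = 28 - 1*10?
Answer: 2664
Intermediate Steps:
k = 18 (k = 28 - 10 = 18)
148*(k + 0) = 148*(18 + 0) = 148*18 = 2664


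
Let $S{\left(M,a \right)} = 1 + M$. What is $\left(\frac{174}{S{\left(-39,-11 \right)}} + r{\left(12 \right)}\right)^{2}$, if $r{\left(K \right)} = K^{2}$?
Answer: $\frac{7017201}{361} \approx 19438.0$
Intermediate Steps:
$\left(\frac{174}{S{\left(-39,-11 \right)}} + r{\left(12 \right)}\right)^{2} = \left(\frac{174}{1 - 39} + 12^{2}\right)^{2} = \left(\frac{174}{-38} + 144\right)^{2} = \left(174 \left(- \frac{1}{38}\right) + 144\right)^{2} = \left(- \frac{87}{19} + 144\right)^{2} = \left(\frac{2649}{19}\right)^{2} = \frac{7017201}{361}$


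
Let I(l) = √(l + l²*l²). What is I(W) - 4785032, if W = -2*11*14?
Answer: -4785032 + 2*√2249794547 ≈ -4.6902e+6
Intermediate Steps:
W = -308 (W = -22*14 = -308)
I(l) = √(l + l⁴)
I(W) - 4785032 = √(-308 + (-308)⁴) - 4785032 = √(-308 + 8999178496) - 4785032 = √8999178188 - 4785032 = 2*√2249794547 - 4785032 = -4785032 + 2*√2249794547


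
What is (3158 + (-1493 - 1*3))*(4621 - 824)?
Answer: 6310614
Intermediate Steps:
(3158 + (-1493 - 1*3))*(4621 - 824) = (3158 + (-1493 - 3))*3797 = (3158 - 1496)*3797 = 1662*3797 = 6310614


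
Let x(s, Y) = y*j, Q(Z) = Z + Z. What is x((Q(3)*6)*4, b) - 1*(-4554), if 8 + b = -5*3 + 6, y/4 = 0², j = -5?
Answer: 4554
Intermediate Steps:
Q(Z) = 2*Z
y = 0 (y = 4*0² = 4*0 = 0)
b = -17 (b = -8 + (-5*3 + 6) = -8 + (-15 + 6) = -8 - 9 = -17)
x(s, Y) = 0 (x(s, Y) = 0*(-5) = 0)
x((Q(3)*6)*4, b) - 1*(-4554) = 0 - 1*(-4554) = 0 + 4554 = 4554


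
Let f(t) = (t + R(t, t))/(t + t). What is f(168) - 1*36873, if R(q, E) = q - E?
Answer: -73745/2 ≈ -36873.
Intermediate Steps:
f(t) = ½ (f(t) = (t + (t - t))/(t + t) = (t + 0)/((2*t)) = t*(1/(2*t)) = ½)
f(168) - 1*36873 = ½ - 1*36873 = ½ - 36873 = -73745/2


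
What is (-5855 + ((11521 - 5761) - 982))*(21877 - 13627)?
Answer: -8885250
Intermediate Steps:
(-5855 + ((11521 - 5761) - 982))*(21877 - 13627) = (-5855 + (5760 - 982))*8250 = (-5855 + 4778)*8250 = -1077*8250 = -8885250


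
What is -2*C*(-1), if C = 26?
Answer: 52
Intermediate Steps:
-2*C*(-1) = -2*26*(-1) = -52*(-1) = 52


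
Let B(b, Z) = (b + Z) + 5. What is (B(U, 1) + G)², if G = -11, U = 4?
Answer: 1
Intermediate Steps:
B(b, Z) = 5 + Z + b (B(b, Z) = (Z + b) + 5 = 5 + Z + b)
(B(U, 1) + G)² = ((5 + 1 + 4) - 11)² = (10 - 11)² = (-1)² = 1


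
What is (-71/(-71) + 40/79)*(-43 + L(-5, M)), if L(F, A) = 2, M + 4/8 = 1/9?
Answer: -4879/79 ≈ -61.760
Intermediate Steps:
M = -7/18 (M = -1/2 + 1/9 = -7/18 ≈ -0.38889)
(-71/(-71) + 40/79)*(-43 + L(-5, M)) = (-71/(-71) + 40/79)*(-43 + 2) = (-71*(-1/71) + 40*(1/79))*(-41) = (1 + 40/79)*(-41) = (119/79)*(-41) = -4879/79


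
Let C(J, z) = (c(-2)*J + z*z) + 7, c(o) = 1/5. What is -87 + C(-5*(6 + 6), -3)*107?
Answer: 341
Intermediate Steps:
c(o) = ⅕
C(J, z) = 7 + z² + J/5 (C(J, z) = (J/5 + z*z) + 7 = (J/5 + z²) + 7 = (z² + J/5) + 7 = 7 + z² + J/5)
-87 + C(-5*(6 + 6), -3)*107 = -87 + (7 + (-3)² + (-5*(6 + 6))/5)*107 = -87 + (7 + 9 + (-5*12)/5)*107 = -87 + (7 + 9 + (⅕)*(-60))*107 = -87 + (7 + 9 - 12)*107 = -87 + 4*107 = -87 + 428 = 341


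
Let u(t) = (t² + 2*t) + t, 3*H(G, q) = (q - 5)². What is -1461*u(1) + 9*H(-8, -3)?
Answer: -5652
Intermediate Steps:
H(G, q) = (-5 + q)²/3 (H(G, q) = (q - 5)²/3 = (-5 + q)²/3)
u(t) = t² + 3*t
-1461*u(1) + 9*H(-8, -3) = -1461*(3 + 1) + 9*((-5 - 3)²/3) = -1461*4 + 9*((⅓)*(-8)²) = -1461*4 + 9*((⅓)*64) = -5844 + 9*(64/3) = -5844 + 192 = -5652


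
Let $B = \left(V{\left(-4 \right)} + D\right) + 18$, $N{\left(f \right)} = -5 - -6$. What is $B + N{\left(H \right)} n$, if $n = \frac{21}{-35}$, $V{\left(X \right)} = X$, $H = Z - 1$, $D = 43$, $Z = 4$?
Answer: $\frac{282}{5} \approx 56.4$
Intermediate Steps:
$H = 3$ ($H = 4 - 1 = 3$)
$n = - \frac{3}{5}$ ($n = 21 \left(- \frac{1}{35}\right) = - \frac{3}{5} \approx -0.6$)
$N{\left(f \right)} = 1$ ($N{\left(f \right)} = -5 + 6 = 1$)
$B = 57$ ($B = \left(-4 + 43\right) + 18 = 39 + 18 = 57$)
$B + N{\left(H \right)} n = 57 + 1 \left(- \frac{3}{5}\right) = 57 - \frac{3}{5} = \frac{282}{5}$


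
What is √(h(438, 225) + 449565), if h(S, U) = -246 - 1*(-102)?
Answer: √449421 ≈ 670.39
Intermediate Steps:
h(S, U) = -144 (h(S, U) = -246 + 102 = -144)
√(h(438, 225) + 449565) = √(-144 + 449565) = √449421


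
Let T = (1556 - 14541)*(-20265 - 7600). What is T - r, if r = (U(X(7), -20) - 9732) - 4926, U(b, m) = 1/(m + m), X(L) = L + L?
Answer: 14473667321/40 ≈ 3.6184e+8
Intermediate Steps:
X(L) = 2*L
U(b, m) = 1/(2*m)
r = -586321/40 (r = ((½)/(-20) - 9732) - 4926 = ((½)*(-1/20) - 9732) - 4926 = (-1/40 - 9732) - 4926 = -389281/40 - 4926 = -586321/40 ≈ -14658.)
T = 361827025 (T = -12985*(-27865) = 361827025)
T - r = 361827025 - 1*(-586321/40) = 361827025 + 586321/40 = 14473667321/40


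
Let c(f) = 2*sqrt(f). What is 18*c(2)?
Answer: 36*sqrt(2) ≈ 50.912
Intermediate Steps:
18*c(2) = 18*(2*sqrt(2)) = 36*sqrt(2)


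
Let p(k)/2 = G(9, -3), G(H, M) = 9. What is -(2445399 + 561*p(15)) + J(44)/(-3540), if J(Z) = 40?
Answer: -434622971/177 ≈ -2.4555e+6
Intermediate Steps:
p(k) = 18 (p(k) = 2*9 = 18)
-(2445399 + 561*p(15)) + J(44)/(-3540) = -561/(1/(4359 + 18)) + 40/(-3540) = -561/(1/4377) + 40*(-1/3540) = -561/1/4377 - 2/177 = -561*4377 - 2/177 = -2455497 - 2/177 = -434622971/177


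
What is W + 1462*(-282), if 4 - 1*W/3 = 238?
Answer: -412986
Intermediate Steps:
W = -702 (W = 12 - 3*238 = 12 - 714 = -702)
W + 1462*(-282) = -702 + 1462*(-282) = -702 - 412284 = -412986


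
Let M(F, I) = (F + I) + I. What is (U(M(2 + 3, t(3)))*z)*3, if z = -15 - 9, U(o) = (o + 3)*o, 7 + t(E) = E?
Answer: 0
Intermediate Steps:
t(E) = -7 + E
M(F, I) = F + 2*I
U(o) = o*(3 + o) (U(o) = (3 + o)*o = o*(3 + o))
z = -24
(U(M(2 + 3, t(3)))*z)*3 = ((((2 + 3) + 2*(-7 + 3))*(3 + ((2 + 3) + 2*(-7 + 3))))*(-24))*3 = (((5 + 2*(-4))*(3 + (5 + 2*(-4))))*(-24))*3 = (((5 - 8)*(3 + (5 - 8)))*(-24))*3 = (-3*(3 - 3)*(-24))*3 = (-3*0*(-24))*3 = (0*(-24))*3 = 0*3 = 0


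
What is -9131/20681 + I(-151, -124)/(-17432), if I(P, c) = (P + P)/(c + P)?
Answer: -21889216731/49570288900 ≈ -0.44158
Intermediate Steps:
I(P, c) = 2*P/(P + c) (I(P, c) = (2*P)/(P + c) = 2*P/(P + c))
-9131/20681 + I(-151, -124)/(-17432) = -9131/20681 + (2*(-151)/(-151 - 124))/(-17432) = -9131*1/20681 + (2*(-151)/(-275))*(-1/17432) = -9131/20681 + (2*(-151)*(-1/275))*(-1/17432) = -9131/20681 + (302/275)*(-1/17432) = -9131/20681 - 151/2396900 = -21889216731/49570288900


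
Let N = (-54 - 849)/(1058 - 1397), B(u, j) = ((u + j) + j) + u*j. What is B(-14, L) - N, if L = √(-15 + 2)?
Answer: -1883/113 - 12*I*√13 ≈ -16.664 - 43.267*I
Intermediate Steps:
L = I*√13 (L = √(-13) = I*√13 ≈ 3.6056*I)
B(u, j) = u + 2*j + j*u (B(u, j) = ((j + u) + j) + j*u = (u + 2*j) + j*u = u + 2*j + j*u)
N = 301/113 (N = -903/(-339) = -903*(-1/339) = 301/113 ≈ 2.6637)
B(-14, L) - N = (-14 + 2*(I*√13) + (I*√13)*(-14)) - 1*301/113 = (-14 + 2*I*√13 - 14*I*√13) - 301/113 = (-14 - 12*I*√13) - 301/113 = -1883/113 - 12*I*√13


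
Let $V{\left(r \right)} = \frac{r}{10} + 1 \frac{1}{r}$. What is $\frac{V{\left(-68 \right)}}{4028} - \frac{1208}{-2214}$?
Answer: $\frac{824625161}{1516058640} \approx 0.54393$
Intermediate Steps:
$V{\left(r \right)} = \frac{1}{r} + \frac{r}{10}$ ($V{\left(r \right)} = r \frac{1}{10} + \frac{1}{r} = \frac{r}{10} + \frac{1}{r} = \frac{1}{r} + \frac{r}{10}$)
$\frac{V{\left(-68 \right)}}{4028} - \frac{1208}{-2214} = \frac{\frac{1}{-68} + \frac{1}{10} \left(-68\right)}{4028} - \frac{1208}{-2214} = \left(- \frac{1}{68} - \frac{34}{5}\right) \frac{1}{4028} - - \frac{604}{1107} = \left(- \frac{2317}{340}\right) \frac{1}{4028} + \frac{604}{1107} = - \frac{2317}{1369520} + \frac{604}{1107} = \frac{824625161}{1516058640}$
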